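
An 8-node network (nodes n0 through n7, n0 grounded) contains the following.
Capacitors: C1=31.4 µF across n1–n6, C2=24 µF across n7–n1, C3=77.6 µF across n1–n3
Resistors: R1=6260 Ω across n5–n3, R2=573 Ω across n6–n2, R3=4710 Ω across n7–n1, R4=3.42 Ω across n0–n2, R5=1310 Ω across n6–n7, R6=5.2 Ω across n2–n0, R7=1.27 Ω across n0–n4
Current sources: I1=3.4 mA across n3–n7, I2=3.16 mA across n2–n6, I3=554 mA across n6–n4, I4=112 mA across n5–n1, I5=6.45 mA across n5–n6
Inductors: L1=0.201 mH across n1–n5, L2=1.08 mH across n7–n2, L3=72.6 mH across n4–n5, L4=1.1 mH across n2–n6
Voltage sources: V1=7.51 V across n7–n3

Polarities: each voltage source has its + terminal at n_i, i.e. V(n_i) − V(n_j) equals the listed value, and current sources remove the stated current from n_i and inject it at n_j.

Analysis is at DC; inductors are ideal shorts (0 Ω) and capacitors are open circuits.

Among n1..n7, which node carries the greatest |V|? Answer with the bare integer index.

3

Apply KCL at each of the 7 non-ground nodes and solve the resulting linear system.
Node n1: branches {C1, L1, I4, R3, C2, C3} → V_1 = 0.6930
Node n2: branches {R2, I2, L2, R4, L4, R6} → V_2 = -1.126
Node n3: branches {R1, I1, C3, V1} → V_3 = -8.636
Node n4: branches {I3, L3, R7} → V_4 = 0.6930
Node n5: branches {R1, L1, I4, L3, I5} → V_5 = 0.6930
Node n6: branches {C1, R2, I2, I3, R5, L4, I5} → V_6 = -1.126
Node n7: branches {I1, L2, R3, C2, R5, V1} → V_7 = -1.126
Source currents: i(L1)=0.1116, i(L2)=0.001876, i(L3)=0.008326, i(L4)=0.5444, i(V1)=0.001910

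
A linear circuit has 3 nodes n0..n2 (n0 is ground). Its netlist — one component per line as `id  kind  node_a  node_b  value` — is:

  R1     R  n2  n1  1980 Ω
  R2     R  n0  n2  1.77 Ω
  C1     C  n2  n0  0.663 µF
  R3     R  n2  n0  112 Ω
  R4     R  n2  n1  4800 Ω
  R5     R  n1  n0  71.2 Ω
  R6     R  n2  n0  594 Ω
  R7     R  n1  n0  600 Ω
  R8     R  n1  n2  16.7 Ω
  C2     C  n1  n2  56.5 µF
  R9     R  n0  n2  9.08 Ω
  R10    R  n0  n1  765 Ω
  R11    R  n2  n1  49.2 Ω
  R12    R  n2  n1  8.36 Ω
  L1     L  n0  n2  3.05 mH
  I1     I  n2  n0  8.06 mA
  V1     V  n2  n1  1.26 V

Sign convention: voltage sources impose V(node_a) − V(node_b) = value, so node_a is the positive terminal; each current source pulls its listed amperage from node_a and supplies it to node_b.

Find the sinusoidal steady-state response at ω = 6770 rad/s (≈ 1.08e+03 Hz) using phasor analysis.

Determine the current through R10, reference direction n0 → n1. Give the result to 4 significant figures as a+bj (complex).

Element admittances at ω=6770 rad/s:
  Y(R1) = 0.0005051+0.000j S between n2,n1
  Y(R2) = 0.5650+0.000j S between n0,n2
  Y(C1) = 0.000+0.004489j S between n2,n0
  Y(R3) = 0.008929+0.000j S between n2,n0
  Y(R4) = 0.0002083+0.000j S between n2,n1
  Y(R5) = 0.01404+0.000j S between n1,n0
  Y(R6) = 0.001684+0.000j S between n2,n0
  Y(R7) = 0.001667+0.000j S between n1,n0
  Y(R8) = 0.05988+0.000j S between n1,n2
  Y(C2) = 0.000+0.3825j S between n1,n2
  Y(R9) = 0.1101+0.000j S between n0,n2
  Y(R10) = 0.001307+0.000j S between n0,n1
  Y(R11) = 0.02033+0.000j S between n2,n1
  Y(R12) = 0.1196+0.000j S between n2,n1
  Y(L1) = 0.000-0.04843j S between n0,n2
  I1: injects 0.00806 A into n0 (from n2)
  V1: constraint V(n2)−V(n1) = 1.26
Assemble and solve the 3×3 MNA system:
  V(n1)=-1.241+0.001186j  V(n2)=0.01897+0.001186j
  i(V1)=-0.2738-0.4819j

0.001622-1.551e-06j A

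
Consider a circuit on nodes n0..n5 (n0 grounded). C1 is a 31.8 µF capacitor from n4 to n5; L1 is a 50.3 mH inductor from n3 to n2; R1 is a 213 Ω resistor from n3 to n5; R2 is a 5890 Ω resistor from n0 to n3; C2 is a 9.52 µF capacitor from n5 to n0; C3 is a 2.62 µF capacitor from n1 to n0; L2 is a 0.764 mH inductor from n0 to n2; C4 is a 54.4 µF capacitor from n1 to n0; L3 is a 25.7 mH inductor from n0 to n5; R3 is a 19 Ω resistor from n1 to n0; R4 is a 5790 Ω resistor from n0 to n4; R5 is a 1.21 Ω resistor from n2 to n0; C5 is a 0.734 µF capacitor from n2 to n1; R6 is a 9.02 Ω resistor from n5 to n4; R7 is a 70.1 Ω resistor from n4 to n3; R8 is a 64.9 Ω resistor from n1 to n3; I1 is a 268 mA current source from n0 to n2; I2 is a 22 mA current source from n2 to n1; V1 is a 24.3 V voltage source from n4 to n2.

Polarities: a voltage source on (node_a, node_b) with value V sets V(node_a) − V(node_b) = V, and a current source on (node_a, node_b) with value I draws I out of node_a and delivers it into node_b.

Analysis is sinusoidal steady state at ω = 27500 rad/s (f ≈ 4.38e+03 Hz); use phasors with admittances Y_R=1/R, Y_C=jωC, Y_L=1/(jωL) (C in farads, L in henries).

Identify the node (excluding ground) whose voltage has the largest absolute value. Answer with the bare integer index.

4

Element admittances at ω=27500 rad/s:
  Y(C1) = 0.000+0.8745j S between n4,n5
  Y(L1) = 0.000-0.0007229j S between n3,n2
  Y(R1) = 0.004695+0.000j S between n3,n5
  Y(R2) = 0.0001698+0.000j S between n0,n3
  Y(C2) = 0.000+0.2618j S between n5,n0
  Y(C3) = 0.000+0.07205j S between n1,n0
  Y(L2) = 0.000-0.04760j S between n0,n2
  Y(C4) = 0.000+1.496j S between n1,n0
  Y(L3) = 0.000-0.001415j S between n0,n5
  Y(R3) = 0.05263+0.000j S between n1,n0
  Y(R4) = 0.0001727+0.000j S between n0,n4
  Y(R5) = 0.8264+0.000j S between n2,n0
  Y(C5) = 0.000+0.02018j S between n2,n1
  Y(R6) = 0.1109+0.000j S between n5,n4
  Y(R7) = 0.01427+0.000j S between n4,n3
  Y(R8) = 0.01541+0.000j S between n1,n3
  I1: injects 0.268 A into n2 (from n0)
  I2: injects 0.022 A into n1 (from n2)
  V1: constraint V(n4)−V(n2) = 24.3
Assemble and solve the 6×6 MNA system:
  V(n1)=-0.03411-0.2010j  V(n2)=-1.250-5.567j  V(n3)=11.85-2.766j  V(n4)=23.05-5.567j  V(n5)=17.69-4.789j
  i(V1)=-1.438-4.557j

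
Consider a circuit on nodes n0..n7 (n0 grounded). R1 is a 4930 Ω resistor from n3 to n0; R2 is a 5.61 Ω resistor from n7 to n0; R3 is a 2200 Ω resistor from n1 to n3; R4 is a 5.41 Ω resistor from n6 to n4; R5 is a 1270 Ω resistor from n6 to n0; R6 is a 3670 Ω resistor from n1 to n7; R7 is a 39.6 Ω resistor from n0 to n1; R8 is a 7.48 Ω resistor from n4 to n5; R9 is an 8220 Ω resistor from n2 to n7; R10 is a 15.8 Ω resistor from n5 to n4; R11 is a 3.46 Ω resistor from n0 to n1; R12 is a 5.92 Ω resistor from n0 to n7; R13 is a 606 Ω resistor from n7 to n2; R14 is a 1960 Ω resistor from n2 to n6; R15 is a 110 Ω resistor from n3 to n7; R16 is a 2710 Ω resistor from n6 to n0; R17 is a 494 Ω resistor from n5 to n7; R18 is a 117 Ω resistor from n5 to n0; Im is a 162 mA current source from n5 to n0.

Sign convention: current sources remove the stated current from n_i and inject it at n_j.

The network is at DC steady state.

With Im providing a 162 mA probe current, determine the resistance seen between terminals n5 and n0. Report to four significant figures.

Apply KCL at each of the 7 non-ground nodes and solve the resulting linear system.
Node n1: branches {R3, R6, R7, R11} → V_1 = -0.0002042
Node n2: branches {R9, R13, R14} → V_2 = -3.021
Node n3: branches {R1, R3, R15} → V_3 = -0.08614
Node n4: branches {R4, R8, R10} → V_4 = -13.30
Node n5: branches {R8, R10, R17, R18, Im} → V_5 = -13.41
Node n6: branches {R4, R5, R14, R16} → V_6 = -13.19
Node n7: branches {R2, R6, R9, R12, R13, R15, R17} → V_7 = -0.09235

R_eq = 82.77 Ω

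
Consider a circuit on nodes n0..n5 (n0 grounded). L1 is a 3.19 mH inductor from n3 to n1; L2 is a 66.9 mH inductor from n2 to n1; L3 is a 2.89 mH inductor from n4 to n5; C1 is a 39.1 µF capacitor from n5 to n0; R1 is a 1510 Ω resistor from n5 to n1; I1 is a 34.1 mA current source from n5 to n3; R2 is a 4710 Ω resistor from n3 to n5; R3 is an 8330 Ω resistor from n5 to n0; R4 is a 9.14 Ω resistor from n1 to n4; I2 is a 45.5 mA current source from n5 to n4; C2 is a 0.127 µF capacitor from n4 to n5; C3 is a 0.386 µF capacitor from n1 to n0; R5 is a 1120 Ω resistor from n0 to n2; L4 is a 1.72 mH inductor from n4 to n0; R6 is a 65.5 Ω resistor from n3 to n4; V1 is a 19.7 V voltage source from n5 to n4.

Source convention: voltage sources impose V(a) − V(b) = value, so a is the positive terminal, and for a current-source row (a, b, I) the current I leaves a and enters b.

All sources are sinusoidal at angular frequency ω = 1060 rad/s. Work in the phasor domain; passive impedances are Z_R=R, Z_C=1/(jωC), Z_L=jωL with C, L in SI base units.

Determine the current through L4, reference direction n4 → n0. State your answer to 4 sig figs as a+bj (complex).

-0.004707-0.8840j A

Apply KCL at each of the 5 non-ground nodes and solve the resulting linear system.
Node n1: branches {L1, L2, R1, R4, C3} → V_1 = 2.006-0.02741j
Node n2: branches {L2, R5} → V_2 = 1.996-0.1538j
Node n3: branches {L1, I1, R2, R6} → V_3 = 2.010+0.08117j
Node n4: branches {L3, R4, I2, C2, L4, R6, V1} → V_4 = 1.612-0.008582j
Node n5: branches {L3, C1, R1, I1, R2, R3, I2, C2, V1} → V_5 = 21.31-0.008582j
Source currents: i(V1)=-0.09940+5.545j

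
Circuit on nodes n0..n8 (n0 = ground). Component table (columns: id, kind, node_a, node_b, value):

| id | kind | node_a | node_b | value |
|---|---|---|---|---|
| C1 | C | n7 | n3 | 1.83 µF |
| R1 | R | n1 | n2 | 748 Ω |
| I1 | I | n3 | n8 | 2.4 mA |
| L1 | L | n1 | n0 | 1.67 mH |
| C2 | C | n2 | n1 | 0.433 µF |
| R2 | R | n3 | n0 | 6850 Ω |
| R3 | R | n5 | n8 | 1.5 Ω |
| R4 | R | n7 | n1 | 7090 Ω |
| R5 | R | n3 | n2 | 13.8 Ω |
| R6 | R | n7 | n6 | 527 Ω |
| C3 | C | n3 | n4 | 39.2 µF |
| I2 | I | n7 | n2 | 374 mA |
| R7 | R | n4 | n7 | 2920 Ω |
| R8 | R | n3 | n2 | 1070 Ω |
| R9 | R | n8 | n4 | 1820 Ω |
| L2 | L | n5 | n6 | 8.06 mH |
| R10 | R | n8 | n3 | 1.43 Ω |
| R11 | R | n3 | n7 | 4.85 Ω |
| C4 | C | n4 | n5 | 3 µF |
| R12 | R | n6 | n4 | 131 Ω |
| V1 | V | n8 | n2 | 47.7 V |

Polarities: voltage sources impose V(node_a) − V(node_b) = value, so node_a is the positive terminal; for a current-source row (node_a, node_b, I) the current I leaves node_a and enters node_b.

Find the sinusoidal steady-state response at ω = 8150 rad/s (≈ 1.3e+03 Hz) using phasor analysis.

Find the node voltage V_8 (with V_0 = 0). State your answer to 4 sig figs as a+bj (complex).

46.40+2.723j V

Apply KCL at each of the 8 non-ground nodes and solve the resulting linear system.
Node n1: branches {R1, L1, C2, R4} → V_1 = 0.005639-0.08231j
Node n2: branches {R1, C2, R5, I2, R8, V1} → V_2 = -1.295+2.723j
Node n3: branches {C1, I1, R2, R5, C3, R8, R10, R11} → V_3 = 41.42+2.838j
Node n4: branches {C3, R7, R9, C4, R12} → V_4 = 41.72+2.746j
Node n5: branches {R3, L2, C4} → V_5 = 46.35+2.587j
Node n6: branches {R6, L2, R12} → V_6 = 44.84+0.3754j
Node n7: branches {C1, R4, R6, I2, R7, R11} → V_7 = 39.64+2.941j
Node n8: branches {I1, R3, R9, R10, V1} → V_8 = 46.40+2.723j
Source currents: i(V1)=-3.521-0.009325j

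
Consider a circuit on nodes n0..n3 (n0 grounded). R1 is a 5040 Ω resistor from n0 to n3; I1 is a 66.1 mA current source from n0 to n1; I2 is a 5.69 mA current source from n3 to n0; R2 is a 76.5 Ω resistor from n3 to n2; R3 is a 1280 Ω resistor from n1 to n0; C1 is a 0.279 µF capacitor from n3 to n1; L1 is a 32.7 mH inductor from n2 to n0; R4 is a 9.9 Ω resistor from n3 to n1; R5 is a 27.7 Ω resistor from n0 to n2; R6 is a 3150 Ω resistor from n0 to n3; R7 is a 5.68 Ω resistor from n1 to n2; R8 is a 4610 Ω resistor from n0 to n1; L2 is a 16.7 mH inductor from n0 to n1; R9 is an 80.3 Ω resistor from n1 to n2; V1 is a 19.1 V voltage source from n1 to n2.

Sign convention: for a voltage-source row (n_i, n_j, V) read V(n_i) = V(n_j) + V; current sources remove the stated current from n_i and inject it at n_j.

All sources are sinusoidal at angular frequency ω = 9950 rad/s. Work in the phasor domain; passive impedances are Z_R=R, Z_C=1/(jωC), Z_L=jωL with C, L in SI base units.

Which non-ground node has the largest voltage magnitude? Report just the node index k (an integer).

1

Apply KCL at each of the 3 non-ground nodes and solve the resulting linear system.
Node n1: branches {I1, R3, C1, R4, R7, R8, L2, R9, V1} → V_1 = 19.22+3.085j
Node n2: branches {R2, L1, R5, R7, R9, V1} → V_2 = 0.1233+3.085j
Node n3: branches {R1, I2, R2, C1, R4, R6} → V_3 = 16.91+3.127j
Source currents: i(V1)=-3.806+0.1104j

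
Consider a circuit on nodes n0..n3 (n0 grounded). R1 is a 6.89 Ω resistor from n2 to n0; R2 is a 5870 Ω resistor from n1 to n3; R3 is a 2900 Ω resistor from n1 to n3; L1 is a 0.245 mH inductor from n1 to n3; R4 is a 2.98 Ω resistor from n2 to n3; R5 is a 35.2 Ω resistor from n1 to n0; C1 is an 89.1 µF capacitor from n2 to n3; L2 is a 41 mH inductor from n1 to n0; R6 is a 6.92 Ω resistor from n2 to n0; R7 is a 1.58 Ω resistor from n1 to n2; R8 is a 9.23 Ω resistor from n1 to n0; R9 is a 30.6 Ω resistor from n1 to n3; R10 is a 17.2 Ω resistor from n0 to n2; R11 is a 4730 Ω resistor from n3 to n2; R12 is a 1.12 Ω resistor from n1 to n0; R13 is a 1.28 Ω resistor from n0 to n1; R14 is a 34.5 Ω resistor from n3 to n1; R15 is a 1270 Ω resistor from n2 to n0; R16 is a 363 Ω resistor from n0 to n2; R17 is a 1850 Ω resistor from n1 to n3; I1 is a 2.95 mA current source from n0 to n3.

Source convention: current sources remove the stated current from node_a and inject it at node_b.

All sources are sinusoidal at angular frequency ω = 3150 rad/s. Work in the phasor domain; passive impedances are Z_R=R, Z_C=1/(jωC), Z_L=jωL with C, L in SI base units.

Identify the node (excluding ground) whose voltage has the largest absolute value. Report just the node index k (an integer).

3

Apply KCL at each of the 3 non-ground nodes and solve the resulting linear system.
Node n1: branches {R2, R3, L1, R5, L2, R7, R8, R9, R12, R13, R14, R17} → V_1 = 0.001444-0.0001344j
Node n2: branches {R1, R4, C1, R6, R7, R10, R11, R15, R16} → V_2 = 0.0009543+0.0007248j
Node n3: branches {R2, R3, L1, R4, C1, R9, R11, R14, R17, I1} → V_3 = 0.002168+0.002088j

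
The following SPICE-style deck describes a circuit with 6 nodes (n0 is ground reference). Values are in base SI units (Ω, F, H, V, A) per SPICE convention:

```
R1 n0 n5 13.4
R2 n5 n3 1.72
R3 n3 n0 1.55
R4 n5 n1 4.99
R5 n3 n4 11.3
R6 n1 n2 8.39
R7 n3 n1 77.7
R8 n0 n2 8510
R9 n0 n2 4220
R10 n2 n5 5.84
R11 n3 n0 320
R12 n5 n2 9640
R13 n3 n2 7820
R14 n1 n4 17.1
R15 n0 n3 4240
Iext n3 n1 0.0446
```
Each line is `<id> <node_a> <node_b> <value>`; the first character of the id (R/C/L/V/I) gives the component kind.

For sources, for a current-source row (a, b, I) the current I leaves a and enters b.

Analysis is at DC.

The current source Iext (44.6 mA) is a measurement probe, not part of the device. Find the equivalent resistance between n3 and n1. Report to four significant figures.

R_eq = 4.181 Ω

Element admittances at DC:
  Y(R1) = 0.07463 S between n0,n5
  Y(R2) = 0.5814 S between n5,n3
  Y(R3) = 0.6452 S between n3,n0
  Y(R4) = 0.2004 S between n5,n1
  Y(R5) = 0.08850 S between n3,n4
  Y(R6) = 0.1192 S between n1,n2
  Y(R7) = 0.01287 S between n3,n1
  Y(R8) = 0.0001175 S between n0,n2
  Y(R9) = 0.0002370 S between n0,n2
  Y(R10) = 0.1712 S between n2,n5
  Y(R11) = 0.003125 S between n3,n0
  Y(R12) = 0.0001037 S between n5,n2
  Y(R13) = 0.0001279 S between n3,n2
  Y(R14) = 0.05848 S between n1,n4
  Y(R15) = 0.0002358 S between n0,n3
  Iext: injects 0.0446 A into n1 (from n3)
Assemble and solve the 5×5 MNA system:
  V(n1)=0.1807  V(n2)=0.1030  V(n3)=-0.005715  V(n4)=0.06847  V(n5)=0.04918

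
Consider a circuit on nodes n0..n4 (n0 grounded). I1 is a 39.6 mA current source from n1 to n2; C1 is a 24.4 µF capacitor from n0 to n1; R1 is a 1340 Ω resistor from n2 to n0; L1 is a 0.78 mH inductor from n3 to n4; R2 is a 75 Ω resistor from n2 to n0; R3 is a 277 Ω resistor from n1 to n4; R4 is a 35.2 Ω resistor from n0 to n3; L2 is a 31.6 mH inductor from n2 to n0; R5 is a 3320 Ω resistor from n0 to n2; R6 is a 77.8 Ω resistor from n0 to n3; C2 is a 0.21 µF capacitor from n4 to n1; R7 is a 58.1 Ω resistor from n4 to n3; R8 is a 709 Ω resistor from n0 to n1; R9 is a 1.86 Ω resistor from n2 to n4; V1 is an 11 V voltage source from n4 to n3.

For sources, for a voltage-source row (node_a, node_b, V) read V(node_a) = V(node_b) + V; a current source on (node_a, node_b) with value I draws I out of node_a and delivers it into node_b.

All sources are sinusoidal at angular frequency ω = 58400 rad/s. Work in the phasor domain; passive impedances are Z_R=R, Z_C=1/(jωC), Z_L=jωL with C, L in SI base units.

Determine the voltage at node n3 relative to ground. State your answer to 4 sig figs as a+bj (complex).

MNA unknowns: 4 node voltages V₁..V_4 plus 1 source current (V1)
I1: z[1]−=0.0396, z[2]+=0.0396
C1: Y=0.000+1.425j on G[0,1]
R1: Y=0.0007463+0.000j on G[2,0]
L1: Y=0.000-0.02195j on G[3,4]
R2: Y=0.01333+0.000j on G[2,0]
R3: Y=0.003610+0.000j on G[1,4]
R4: Y=0.02841+0.000j on G[0,3]
L2: Y=0.000-0.0005419j on G[2,0]
R5: Y=0.0003012+0.000j on G[0,2]
R6: Y=0.01285+0.000j on G[0,3]
C2: Y=0.000+0.01226j on G[4,1]
R7: Y=0.01721+0.000j on G[4,3]
R8: Y=0.001410+0.000j on G[0,1]
R9: Y=0.5376+0.000j on G[2,4]
V1: row V4−V3=11, i_V1 at 4,3
solve → V1=0.06472-0.006037j, V2=7.915-1.544j, V3=-2.949-1.593j, V4=8.051-1.593j
aux → i_V1=-0.3110+0.1758j

-2.949-1.593j V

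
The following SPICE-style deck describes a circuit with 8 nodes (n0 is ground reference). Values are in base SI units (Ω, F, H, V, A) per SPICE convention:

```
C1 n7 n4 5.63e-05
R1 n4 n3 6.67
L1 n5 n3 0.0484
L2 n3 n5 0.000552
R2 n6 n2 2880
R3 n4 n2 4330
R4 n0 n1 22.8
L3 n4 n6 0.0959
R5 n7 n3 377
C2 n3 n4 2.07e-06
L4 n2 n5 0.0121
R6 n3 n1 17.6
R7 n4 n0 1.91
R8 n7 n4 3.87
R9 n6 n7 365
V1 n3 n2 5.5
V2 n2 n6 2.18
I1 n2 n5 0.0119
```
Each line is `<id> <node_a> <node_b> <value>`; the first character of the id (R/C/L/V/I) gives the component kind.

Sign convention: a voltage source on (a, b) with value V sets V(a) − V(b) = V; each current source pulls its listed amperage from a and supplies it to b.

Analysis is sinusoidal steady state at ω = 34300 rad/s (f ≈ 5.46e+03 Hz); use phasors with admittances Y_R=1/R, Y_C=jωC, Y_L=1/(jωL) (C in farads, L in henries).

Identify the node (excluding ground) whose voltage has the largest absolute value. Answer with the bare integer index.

Apply KCL at each of the 7 non-ground nodes and solve the resulting linear system.
Node n1: branches {R4, R6} → V_1 = 0.05570-0.02883j
Node n2: branches {R2, R3, L4, V1, V2, I1} → V_2 = -5.401-0.05108j
Node n3: branches {R1, L1, L2, R5, C2, R6, V1} → V_3 = 0.09870-0.05108j
Node n4: branches {C1, R1, R3, L3, C2, R7, R8} → V_4 = -0.004666+0.002415j
Node n5: branches {L1, L2, L4, I1} → V_5 = -0.1387+0.1621j
Node n6: branches {R2, L3, R9, V2} → V_6 = -7.581-0.05108j
Node n7: branches {C1, R5, R8, R9} → V_7 = -0.006235+0.01281j
Source currents: i(V1)=-0.01063+0.01480j, i(V2)=-0.02153+0.002128j

6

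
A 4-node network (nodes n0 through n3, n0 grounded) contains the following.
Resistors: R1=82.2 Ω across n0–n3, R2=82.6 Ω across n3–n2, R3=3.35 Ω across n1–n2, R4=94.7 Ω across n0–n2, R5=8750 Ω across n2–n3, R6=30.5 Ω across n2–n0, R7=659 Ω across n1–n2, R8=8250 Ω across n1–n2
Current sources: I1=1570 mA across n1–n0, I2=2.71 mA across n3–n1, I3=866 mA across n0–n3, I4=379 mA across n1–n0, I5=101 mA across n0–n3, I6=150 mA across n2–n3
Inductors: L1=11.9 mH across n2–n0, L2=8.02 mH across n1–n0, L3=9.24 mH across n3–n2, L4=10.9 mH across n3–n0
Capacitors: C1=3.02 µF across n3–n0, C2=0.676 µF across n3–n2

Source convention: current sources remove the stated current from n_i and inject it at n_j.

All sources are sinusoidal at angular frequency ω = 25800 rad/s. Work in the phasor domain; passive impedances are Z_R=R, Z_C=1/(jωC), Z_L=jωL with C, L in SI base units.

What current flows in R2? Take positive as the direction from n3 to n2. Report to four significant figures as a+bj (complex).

0.4020-0.1052j A

Apply KCL at each of the 3 non-ground nodes and solve the resulting linear system.
Node n1: branches {I1, L2, R3, I2, I4, R7, R8} → V_1 = -42.78-0.4887j
Node n2: branches {L1, R2, R3, R4, R5, R6, C2, L3, R7, R8, I6} → V_2 = -36.31+0.2001j
Node n3: branches {R1, R2, C1, R5, I2, C2, L3, L4, I3, I5, I6} → V_3 = -3.099-8.487j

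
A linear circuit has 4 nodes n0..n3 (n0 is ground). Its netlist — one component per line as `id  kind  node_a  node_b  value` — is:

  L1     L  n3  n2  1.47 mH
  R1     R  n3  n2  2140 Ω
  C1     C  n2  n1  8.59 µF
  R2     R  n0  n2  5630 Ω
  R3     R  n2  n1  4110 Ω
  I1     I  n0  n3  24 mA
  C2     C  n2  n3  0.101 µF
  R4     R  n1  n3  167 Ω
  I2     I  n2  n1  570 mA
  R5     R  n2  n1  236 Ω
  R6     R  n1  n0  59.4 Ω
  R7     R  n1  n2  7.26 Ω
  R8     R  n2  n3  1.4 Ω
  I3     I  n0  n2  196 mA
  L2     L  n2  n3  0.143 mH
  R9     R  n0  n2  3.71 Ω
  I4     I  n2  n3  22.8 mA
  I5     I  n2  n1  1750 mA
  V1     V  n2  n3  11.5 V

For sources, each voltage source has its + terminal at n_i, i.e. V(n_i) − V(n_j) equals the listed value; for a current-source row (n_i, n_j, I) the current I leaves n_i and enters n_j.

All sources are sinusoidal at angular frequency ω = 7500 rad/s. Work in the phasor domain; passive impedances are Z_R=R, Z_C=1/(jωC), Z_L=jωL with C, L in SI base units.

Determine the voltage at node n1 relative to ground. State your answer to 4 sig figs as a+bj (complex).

11.89-4.369j V

MNA unknowns: 3 node voltages V₁..V_3 plus 1 source current (V1)
L1: Y=0.000-0.09070j on G[3,2]
R1: Y=0.0004673+0.000j on G[3,2]
C1: Y=0.000+0.06443j on G[2,1]
R2: Y=0.0001776+0.000j on G[0,2]
R3: Y=0.0002433+0.000j on G[2,1]
I1: z[0]−=0.024, z[3]+=0.024
C2: Y=0.000+0.0007575j on G[2,3]
R4: Y=0.005988+0.000j on G[1,3]
I2: z[2]−=0.57, z[1]+=0.57
R5: Y=0.004237+0.000j on G[2,1]
R6: Y=0.01684+0.000j on G[1,0]
R7: Y=0.1377+0.000j on G[1,2]
R8: Y=0.7143+0.000j on G[2,3]
I3: z[0]−=0.196, z[2]+=0.196
L2: Y=0.000-0.9324j on G[2,3]
R9: Y=0.2695+0.000j on G[0,2]
I4: z[2]−=0.0228, z[3]+=0.0228
I5: z[2]−=1.75, z[1]+=1.75
V1: row V2−V3=11.5, i_V1 at 2,3
solve → V1=11.89-4.369j, V2=0.07331+0.2727j, V3=-11.43+0.2727j
aux → i_V1=-8.406+11.78j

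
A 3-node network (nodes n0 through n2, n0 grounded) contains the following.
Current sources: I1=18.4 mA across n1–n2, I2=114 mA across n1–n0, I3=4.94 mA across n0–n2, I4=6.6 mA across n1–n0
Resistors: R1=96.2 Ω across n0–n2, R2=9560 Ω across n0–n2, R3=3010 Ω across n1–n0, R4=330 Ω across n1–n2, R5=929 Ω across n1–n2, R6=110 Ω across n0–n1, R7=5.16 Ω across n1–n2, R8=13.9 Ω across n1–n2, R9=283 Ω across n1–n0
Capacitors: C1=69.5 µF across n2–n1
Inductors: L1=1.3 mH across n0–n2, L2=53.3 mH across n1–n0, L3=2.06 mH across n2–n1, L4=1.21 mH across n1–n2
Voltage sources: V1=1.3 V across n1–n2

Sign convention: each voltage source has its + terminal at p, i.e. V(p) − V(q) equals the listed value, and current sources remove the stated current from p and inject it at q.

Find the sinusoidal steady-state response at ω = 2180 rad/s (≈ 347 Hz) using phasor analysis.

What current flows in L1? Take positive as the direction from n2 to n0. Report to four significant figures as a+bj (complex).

Element admittances at ω=2180 rad/s:
  I1: injects 0.0184 A into n2 (from n1)
  Y(R1) = 0.01040+0.000j S between n0,n2
  Y(C1) = 0.000+0.1515j S between n2,n1
  Y(R2) = 0.0001046+0.000j S between n0,n2
  I2: injects 0.114 A into n0 (from n1)
  Y(R3) = 0.0003322+0.000j S between n1,n0
  Y(R4) = 0.003030+0.000j S between n1,n2
  I3: injects 0.00494 A into n2 (from n0)
  Y(R5) = 0.001076+0.000j S between n1,n2
  Y(R6) = 0.009091+0.000j S between n0,n1
  I4: injects 0.0066 A into n0 (from n1)
  Y(L1) = 0.000-0.3529j S between n0,n2
  Y(L2) = 0.000-0.008606j S between n1,n0
  Y(R7) = 0.1938+0.000j S between n1,n2
  Y(R8) = 0.07194+0.000j S between n1,n2
  Y(L3) = 0.000-0.2227j S between n2,n1
  Y(R9) = 0.003534+0.000j S between n1,n0
  Y(L4) = 0.000-0.3791j S between n1,n2
  V1: constraint V(n1)−V(n2) = 1.3
Assemble and solve the 3×3 MNA system:
  V(n1)=1.245-0.3630j  V(n2)=-0.05451-0.3630j
  i(V1)=-0.5028+0.6008j

-0.1281+0.01923j A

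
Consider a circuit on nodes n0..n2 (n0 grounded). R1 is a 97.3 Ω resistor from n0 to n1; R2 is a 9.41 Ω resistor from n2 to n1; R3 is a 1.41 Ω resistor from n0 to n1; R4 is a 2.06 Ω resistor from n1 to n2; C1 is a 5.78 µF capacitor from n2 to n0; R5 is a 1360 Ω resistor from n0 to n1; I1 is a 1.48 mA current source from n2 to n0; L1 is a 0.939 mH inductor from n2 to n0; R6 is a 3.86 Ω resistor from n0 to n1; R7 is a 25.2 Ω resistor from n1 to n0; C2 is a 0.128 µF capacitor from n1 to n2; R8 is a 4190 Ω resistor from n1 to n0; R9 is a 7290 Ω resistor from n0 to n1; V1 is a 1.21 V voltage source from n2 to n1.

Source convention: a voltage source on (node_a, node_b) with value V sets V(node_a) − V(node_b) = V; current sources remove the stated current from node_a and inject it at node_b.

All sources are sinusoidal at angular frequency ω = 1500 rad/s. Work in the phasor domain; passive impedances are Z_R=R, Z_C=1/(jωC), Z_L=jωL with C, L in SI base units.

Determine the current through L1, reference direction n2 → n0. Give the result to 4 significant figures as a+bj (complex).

Element admittances at ω=1500 rad/s:
  Y(R1) = 0.01028+0.000j S between n0,n1
  Y(R2) = 0.1063+0.000j S between n2,n1
  Y(R3) = 0.7092+0.000j S between n0,n1
  Y(R4) = 0.4854+0.000j S between n1,n2
  Y(C1) = 0.000+0.008670j S between n2,n0
  Y(R5) = 0.0007353+0.000j S between n0,n1
  I1: injects 0.00148 A into n0 (from n2)
  Y(L1) = 0.000-0.7100j S between n2,n0
  Y(R6) = 0.2591+0.000j S between n0,n1
  Y(R7) = 0.03968+0.000j S between n1,n0
  Y(C2) = 0.000+0.0001920j S between n1,n2
  Y(R8) = 0.0002387+0.000j S between n1,n0
  Y(R9) = 0.0001372+0.000j S between n0,n1
  V1: constraint V(n2)−V(n1) = 1.21
Assemble and solve the 3×3 MNA system:
  V(n1)=-0.3897+0.5643j  V(n2)=0.8203+0.5643j
  i(V1)=-1.113+0.5750j

0.4007-0.5824j A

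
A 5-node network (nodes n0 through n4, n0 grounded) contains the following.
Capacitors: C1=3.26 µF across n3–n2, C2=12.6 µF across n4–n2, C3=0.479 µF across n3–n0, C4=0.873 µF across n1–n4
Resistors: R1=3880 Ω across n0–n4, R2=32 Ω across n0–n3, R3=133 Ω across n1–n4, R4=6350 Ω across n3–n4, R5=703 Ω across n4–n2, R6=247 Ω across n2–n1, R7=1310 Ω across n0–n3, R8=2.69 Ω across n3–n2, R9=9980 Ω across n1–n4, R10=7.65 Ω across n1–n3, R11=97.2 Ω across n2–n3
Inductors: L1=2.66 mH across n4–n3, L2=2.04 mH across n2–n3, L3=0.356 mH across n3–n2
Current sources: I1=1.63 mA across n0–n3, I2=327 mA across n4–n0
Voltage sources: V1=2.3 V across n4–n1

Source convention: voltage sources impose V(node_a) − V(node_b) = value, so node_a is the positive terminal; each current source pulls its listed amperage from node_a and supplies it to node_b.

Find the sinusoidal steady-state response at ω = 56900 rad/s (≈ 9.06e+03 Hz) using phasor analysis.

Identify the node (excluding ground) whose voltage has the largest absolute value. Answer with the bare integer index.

Element admittances at ω=56900 rad/s:
  Y(C1) = 0.000+0.1855j S between n3,n2
  Y(R1) = 0.0002577+0.000j S between n0,n4
  Y(C2) = 0.000+0.7169j S between n4,n2
  Y(R2) = 0.03125+0.000j S between n0,n3
  Y(C3) = 0.000+0.02726j S between n3,n0
  Y(R3) = 0.007519+0.000j S between n1,n4
  Y(R4) = 0.0001575+0.000j S between n3,n4
  Y(R5) = 0.001422+0.000j S between n4,n2
  Y(L1) = 0.000-0.006607j S between n4,n3
  Y(R6) = 0.004049+0.000j S between n2,n1
  Y(C4) = 0.000+0.04967j S between n1,n4
  I1: injects 0.00163 A into n3 (from n0)
  Y(R7) = 0.0007634+0.000j S between n0,n3
  Y(L2) = 0.000-0.008615j S between n2,n3
  Y(R8) = 0.3717+0.000j S between n3,n2
  Y(R9) = 0.0001002+0.000j S between n1,n4
  Y(L3) = 0.000-0.04937j S between n3,n2
  Y(R10) = 0.1307+0.000j S between n1,n3
  I2: injects 0.327 A into n0 (from n4)
  Y(R11) = 0.01029+0.000j S between n2,n3
  V1: constraint V(n4)−V(n1) = 2.3
Assemble and solve the 5×5 MNA system:
  V(n1)=-8.236+4.987j  V(n2)=-5.931+4.975j  V(n3)=-5.885+4.970j  V(n4)=-5.936+4.987j
  i(V1)=-0.3342-0.1119j

1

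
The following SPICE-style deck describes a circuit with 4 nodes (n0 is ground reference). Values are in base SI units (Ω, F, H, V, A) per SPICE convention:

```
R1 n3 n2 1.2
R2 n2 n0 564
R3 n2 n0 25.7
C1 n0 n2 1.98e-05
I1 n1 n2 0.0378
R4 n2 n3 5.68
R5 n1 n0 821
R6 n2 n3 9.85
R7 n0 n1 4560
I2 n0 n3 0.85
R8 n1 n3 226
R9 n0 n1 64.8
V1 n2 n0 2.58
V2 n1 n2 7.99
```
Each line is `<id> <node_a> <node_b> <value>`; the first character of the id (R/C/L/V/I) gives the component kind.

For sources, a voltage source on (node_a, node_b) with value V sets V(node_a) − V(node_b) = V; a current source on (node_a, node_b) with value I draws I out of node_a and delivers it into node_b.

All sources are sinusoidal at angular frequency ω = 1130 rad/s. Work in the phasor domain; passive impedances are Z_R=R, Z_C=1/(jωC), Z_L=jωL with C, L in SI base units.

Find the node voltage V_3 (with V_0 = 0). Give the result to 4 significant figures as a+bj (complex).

Element admittances at ω=1130 rad/s:
  Y(R1) = 0.8333+0.000j S between n3,n2
  Y(R2) = 0.001773+0.000j S between n2,n0
  Y(R3) = 0.03891+0.000j S between n2,n0
  Y(C1) = 0.000+0.02237j S between n0,n2
  I1: injects 0.0378 A into n2 (from n1)
  Y(R4) = 0.1761+0.000j S between n2,n3
  Y(R5) = 0.001218+0.000j S between n1,n0
  Y(R6) = 0.1015+0.000j S between n2,n3
  Y(R7) = 0.0002193+0.000j S between n0,n1
  I2: injects 0.85 A into n3 (from n0)
  Y(R8) = 0.004425+0.000j S between n1,n3
  Y(R9) = 0.01543+0.000j S between n0,n1
  V1: constraint V(n2)−V(n0) = 2.58
  V2: constraint V(n1)−V(n2) = 7.99
Assemble and solve the 5×5 MNA system:
  V(n1)=10.57+0.000j  V(n2)=2.580+0.000j  V(n3)=3.374+0.000j
  i(V1)=0.5667-0.05772j  i(V2)=-0.2480+0.000j

3.374+0.000j V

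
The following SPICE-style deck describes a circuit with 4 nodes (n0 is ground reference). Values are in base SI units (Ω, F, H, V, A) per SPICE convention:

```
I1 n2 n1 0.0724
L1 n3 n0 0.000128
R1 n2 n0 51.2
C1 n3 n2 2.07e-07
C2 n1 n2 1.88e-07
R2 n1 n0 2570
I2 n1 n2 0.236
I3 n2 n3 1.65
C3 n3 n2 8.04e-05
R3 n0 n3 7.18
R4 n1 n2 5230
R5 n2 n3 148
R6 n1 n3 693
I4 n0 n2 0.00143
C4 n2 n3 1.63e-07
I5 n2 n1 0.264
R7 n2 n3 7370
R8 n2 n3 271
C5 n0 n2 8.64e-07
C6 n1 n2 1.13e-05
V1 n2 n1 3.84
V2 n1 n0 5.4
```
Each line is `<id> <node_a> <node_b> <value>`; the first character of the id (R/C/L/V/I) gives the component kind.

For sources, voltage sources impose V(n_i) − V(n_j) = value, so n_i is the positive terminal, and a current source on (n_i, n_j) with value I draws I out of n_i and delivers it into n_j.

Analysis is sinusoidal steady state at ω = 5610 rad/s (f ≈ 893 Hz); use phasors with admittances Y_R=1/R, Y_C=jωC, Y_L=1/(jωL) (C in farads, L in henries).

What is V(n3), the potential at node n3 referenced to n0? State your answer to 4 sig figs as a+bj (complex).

-4.051+2.521j V

Element admittances at ω=5610 rad/s:
  I1: injects 0.0724 A into n1 (from n2)
  Y(L1) = 0.000-1.393j S between n3,n0
  Y(R1) = 0.01953+0.000j S between n2,n0
  Y(C1) = 0.000+0.001161j S between n3,n2
  Y(C2) = 0.000+0.001055j S between n1,n2
  Y(R2) = 0.0003891+0.000j S between n1,n0
  I2: injects 0.236 A into n2 (from n1)
  I3: injects 1.65 A into n3 (from n2)
  Y(C3) = 0.000+0.4510j S between n3,n2
  Y(R3) = 0.1393+0.000j S between n0,n3
  Y(R4) = 0.0001912+0.000j S between n1,n2
  Y(R5) = 0.006757+0.000j S between n2,n3
  Y(R6) = 0.001443+0.000j S between n1,n3
  I4: injects 0.00143 A into n2 (from n0)
  Y(C4) = 0.000+0.0009144j S between n2,n3
  I5: injects 0.264 A into n1 (from n2)
  Y(R7) = 0.0001357+0.000j S between n2,n3
  Y(R8) = 0.003690+0.000j S between n2,n3
  Y(C5) = 0.000+0.004847j S between n0,n2
  Y(C6) = 0.000+0.06339j S between n1,n2
  V1: constraint V(n2)−V(n1) = 3.84
  V2: constraint V(n1)−V(n0) = 5.4
Assemble and solve the 5×5 MNA system:
  V(n1)=5.400+0.000j  V(n2)=9.240+0.000j  V(n3)=-4.051+2.521j
  i(V1)=-3.213-6.288j  i(V2)=-3.128-6.037j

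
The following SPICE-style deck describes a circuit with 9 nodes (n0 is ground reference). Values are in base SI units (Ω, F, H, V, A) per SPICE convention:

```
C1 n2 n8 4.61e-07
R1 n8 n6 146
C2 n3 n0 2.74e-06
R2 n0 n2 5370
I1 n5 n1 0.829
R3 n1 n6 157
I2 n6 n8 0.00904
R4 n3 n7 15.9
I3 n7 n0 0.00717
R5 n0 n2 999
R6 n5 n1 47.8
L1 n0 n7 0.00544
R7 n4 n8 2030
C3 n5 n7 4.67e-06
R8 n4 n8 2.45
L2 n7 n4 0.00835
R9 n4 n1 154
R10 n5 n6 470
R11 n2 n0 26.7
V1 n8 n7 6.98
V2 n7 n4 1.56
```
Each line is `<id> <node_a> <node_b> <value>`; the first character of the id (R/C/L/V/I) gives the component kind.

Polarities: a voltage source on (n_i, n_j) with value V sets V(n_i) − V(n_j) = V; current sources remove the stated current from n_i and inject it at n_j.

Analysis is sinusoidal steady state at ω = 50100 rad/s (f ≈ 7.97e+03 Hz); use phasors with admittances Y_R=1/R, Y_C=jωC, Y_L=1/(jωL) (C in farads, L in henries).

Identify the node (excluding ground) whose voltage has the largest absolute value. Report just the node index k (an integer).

1

MNA unknowns: 8 node voltages V₁..V_8 plus 2 source currents (V1, V2)
C1: Y=0.000+0.02310j on G[2,8]
R1: Y=0.006849+0.000j on G[8,6]
C2: Y=0.000+0.1373j on G[3,0]
R2: Y=0.0001862+0.000j on G[0,2]
I1: z[5]−=0.829, z[1]+=0.829
R3: Y=0.006369+0.000j on G[1,6]
I2: z[6]−=0.00904, z[8]+=0.00904
R4: Y=0.06289+0.000j on G[3,7]
I3: z[7]−=0.00717, z[0]+=0.00717
R5: Y=0.001001+0.000j on G[0,2]
R6: Y=0.02092+0.000j on G[5,1]
L1: Y=0.000-0.003669j on G[0,7]
R7: Y=0.0004926+0.000j on G[4,8]
C3: Y=0.000+0.2340j on G[5,7]
R8: Y=0.4082+0.000j on G[4,8]
L2: Y=0.000-0.002390j on G[7,4]
R9: Y=0.006494+0.000j on G[4,1]
R10: Y=0.002128+0.000j on G[5,6]
R11: Y=0.03745+0.000j on G[2,0]
V1: row V8−V7=6.98, i_V1 at 8,7
V2: row V7−V4=1.56, i_V2 at 7,4
solve → V1=25.02-0.1393j, V2=1.748+2.070j, V3=-0.6301+0.5214j, V4=-3.328-0.8538j, V5=-1.801+0.1667j, V6=11.87-0.4158j, V7=-1.768-0.8538j, V8=5.212-0.8538j
aux → i_V1=-3.503-0.07700j, i_V2=-3.674-0.0009106j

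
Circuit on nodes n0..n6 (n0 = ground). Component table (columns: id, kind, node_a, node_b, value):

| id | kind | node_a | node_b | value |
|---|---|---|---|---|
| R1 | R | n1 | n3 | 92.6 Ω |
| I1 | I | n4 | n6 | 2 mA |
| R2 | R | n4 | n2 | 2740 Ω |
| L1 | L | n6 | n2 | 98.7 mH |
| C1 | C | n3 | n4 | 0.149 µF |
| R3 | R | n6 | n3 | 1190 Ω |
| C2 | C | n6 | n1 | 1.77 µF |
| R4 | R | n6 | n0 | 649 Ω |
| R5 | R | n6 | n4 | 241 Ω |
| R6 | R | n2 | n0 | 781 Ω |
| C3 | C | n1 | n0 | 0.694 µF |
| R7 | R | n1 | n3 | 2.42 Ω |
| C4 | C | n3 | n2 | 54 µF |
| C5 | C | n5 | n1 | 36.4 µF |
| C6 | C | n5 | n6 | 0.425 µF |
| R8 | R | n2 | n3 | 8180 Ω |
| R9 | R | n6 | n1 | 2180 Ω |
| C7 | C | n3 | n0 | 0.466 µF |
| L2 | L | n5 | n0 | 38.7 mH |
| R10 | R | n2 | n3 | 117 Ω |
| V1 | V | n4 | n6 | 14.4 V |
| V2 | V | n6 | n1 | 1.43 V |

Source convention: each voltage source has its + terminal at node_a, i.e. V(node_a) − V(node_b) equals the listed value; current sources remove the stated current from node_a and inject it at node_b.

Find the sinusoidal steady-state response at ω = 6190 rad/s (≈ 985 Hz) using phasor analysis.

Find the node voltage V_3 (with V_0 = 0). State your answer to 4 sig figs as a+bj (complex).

-0.3441+0.4072j V

Element admittances at ω=6190 rad/s:
  Y(R1) = 0.01080+0.000j S between n1,n3
  I1: injects 0.002 A into n6 (from n4)
  Y(R2) = 0.0003650+0.000j S between n4,n2
  Y(L1) = 0.000-0.001637j S between n6,n2
  Y(C1) = 0.000+0.0009223j S between n3,n4
  Y(R3) = 0.0008403+0.000j S between n6,n3
  Y(C2) = 0.000+0.01096j S between n6,n1
  Y(R4) = 0.001541+0.000j S between n6,n0
  Y(R5) = 0.004149+0.000j S between n6,n4
  Y(R6) = 0.001280+0.000j S between n2,n0
  Y(C3) = 0.000+0.004296j S between n1,n0
  Y(R7) = 0.4132+0.000j S between n1,n3
  Y(C4) = 0.000+0.3343j S between n3,n2
  Y(C5) = 0.000+0.2253j S between n5,n1
  Y(C6) = 0.000+0.002631j S between n5,n6
  Y(R8) = 0.0001222+0.000j S between n2,n3
  Y(R9) = 0.0004587+0.000j S between n6,n1
  Y(C7) = 0.000+0.002885j S between n3,n0
  Y(L2) = 0.000-0.004174j S between n5,n0
  Y(R10) = 0.008547+0.000j S between n2,n3
  V1: constraint V(n4)−V(n6) = 14.4
  V2: constraint V(n6)−V(n1) = 1.43
Assemble and solve the 8×8 MNA system:
  V(n1)=-0.3644+0.3772j  V(n2)=-0.3521+0.3885j  V(n3)=-0.3441+0.4072j  V(n4)=15.47+0.3772j  V(n5)=-0.3544+0.3843j  V(n6)=1.066+0.3772j
  i(V1)=-0.06755-0.01458j  i(V2)=-0.009283-0.03222j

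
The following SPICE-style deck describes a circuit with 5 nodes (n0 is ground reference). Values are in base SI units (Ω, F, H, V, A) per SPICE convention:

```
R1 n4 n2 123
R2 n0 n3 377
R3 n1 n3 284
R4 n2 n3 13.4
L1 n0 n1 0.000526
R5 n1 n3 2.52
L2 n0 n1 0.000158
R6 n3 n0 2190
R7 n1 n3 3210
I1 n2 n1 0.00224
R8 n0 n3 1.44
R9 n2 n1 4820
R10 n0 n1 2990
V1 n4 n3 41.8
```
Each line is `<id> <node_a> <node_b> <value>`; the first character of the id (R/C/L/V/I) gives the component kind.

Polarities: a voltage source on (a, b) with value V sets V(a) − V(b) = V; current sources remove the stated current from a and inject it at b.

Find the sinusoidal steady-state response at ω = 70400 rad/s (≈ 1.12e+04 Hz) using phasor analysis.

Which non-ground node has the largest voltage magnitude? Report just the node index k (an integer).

Element admittances at ω=70400 rad/s:
  Y(R1) = 0.008130+0.000j S between n4,n2
  Y(R2) = 0.002653+0.000j S between n0,n3
  Y(R3) = 0.003521+0.000j S between n1,n3
  Y(R4) = 0.07463+0.000j S between n2,n3
  Y(L1) = 0.000-0.02700j S between n0,n1
  Y(R5) = 0.3968+0.000j S between n1,n3
  Y(L2) = 0.000-0.08990j S between n0,n1
  Y(R6) = 0.0004566+0.000j S between n3,n0
  Y(R7) = 0.0003115+0.000j S between n1,n3
  I1: injects 0.00224 A into n1 (from n2)
  Y(R8) = 0.6944+0.000j S between n0,n3
  Y(R9) = 0.0002075+0.000j S between n2,n1
  Y(R10) = 0.0003344+0.000j S between n0,n1
  V1: constraint V(n4)−V(n3) = 41.8
Assemble and solve the 5×5 MNA system:
  V(n1)=0.006348+0.002912j  V(n2)=4.069+0.001067j  V(n3)=-0.0004910+0.001063j  V(n4)=41.80+0.001063j
  i(V1)=-0.3068+3.759e-08j

4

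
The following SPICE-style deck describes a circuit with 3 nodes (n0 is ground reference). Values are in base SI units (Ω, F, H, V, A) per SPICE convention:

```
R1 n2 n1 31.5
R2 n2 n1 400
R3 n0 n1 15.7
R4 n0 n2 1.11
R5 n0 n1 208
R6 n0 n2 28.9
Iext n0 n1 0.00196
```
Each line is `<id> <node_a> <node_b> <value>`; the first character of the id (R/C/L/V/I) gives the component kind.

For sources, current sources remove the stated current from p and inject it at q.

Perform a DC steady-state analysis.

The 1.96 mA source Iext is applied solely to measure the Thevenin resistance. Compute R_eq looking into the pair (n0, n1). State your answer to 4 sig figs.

R_eq = 9.848 Ω

MNA unknowns: 2 node voltages V₁..V_2
R1: Y=0.03175 on G[2,1]
R2: Y=0.002500 on G[2,1]
R3: Y=0.06369 on G[0,1]
R4: Y=0.9009 on G[0,2]
R5: Y=0.004808 on G[0,1]
R6: Y=0.03460 on G[0,2]
Iext: z[0]−=0.00196, z[1]+=0.00196
solve → V1=0.01930, V2=0.0006817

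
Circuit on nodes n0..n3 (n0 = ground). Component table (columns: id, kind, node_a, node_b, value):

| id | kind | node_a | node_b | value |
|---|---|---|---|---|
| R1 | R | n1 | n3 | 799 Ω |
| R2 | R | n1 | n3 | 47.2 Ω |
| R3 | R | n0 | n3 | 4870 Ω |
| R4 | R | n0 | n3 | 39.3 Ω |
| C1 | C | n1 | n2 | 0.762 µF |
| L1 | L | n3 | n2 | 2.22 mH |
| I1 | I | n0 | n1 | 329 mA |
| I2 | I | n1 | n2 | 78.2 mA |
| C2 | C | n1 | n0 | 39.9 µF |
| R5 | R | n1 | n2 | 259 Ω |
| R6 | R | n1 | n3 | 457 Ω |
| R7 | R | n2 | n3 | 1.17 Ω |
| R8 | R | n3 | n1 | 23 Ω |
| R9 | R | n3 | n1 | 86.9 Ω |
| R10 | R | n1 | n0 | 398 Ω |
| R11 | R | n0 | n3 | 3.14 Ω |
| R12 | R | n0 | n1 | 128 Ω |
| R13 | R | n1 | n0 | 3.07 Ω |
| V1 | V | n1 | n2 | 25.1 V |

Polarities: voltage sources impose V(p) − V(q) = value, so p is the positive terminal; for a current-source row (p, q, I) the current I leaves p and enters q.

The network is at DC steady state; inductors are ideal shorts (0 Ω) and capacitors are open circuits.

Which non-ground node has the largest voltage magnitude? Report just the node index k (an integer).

1

Element admittances at DC:
  Y(R1) = 0.001252 S between n1,n3
  Y(R2) = 0.02119 S between n1,n3
  Y(R3) = 0.0002053 S between n0,n3
  Y(R4) = 0.02545 S between n0,n3
  Y(C1) = 0.000 S between n1,n2
  L1: short n3↔n2 (DC inductor)
  I1: injects 0.329 A into n1 (from n0)
  I2: injects 0.0782 A into n2 (from n1)
  Y(C2) = 0.000 S between n1,n0
  Y(R5) = 0.003861 S between n1,n2
  Y(R6) = 0.002188 S between n1,n3
  Y(R7) = 0.8547 S between n2,n3
  Y(R8) = 0.04348 S between n3,n1
  Y(R9) = 0.01151 S between n3,n1
  Y(R10) = 0.002513 S between n1,n0
  Y(R11) = 0.3185 S between n0,n3
  Y(R12) = 0.007812 S between n0,n1
  Y(R13) = 0.3257 S between n1,n0
  V1: constraint V(n1)−V(n2) = 25.1
Assemble and solve the 5×5 MNA system:
  V(n1)=13.18  V(n2)=-11.92  V(n3)=-11.92
  i(L1)=6.099  i(V1)=-6.274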